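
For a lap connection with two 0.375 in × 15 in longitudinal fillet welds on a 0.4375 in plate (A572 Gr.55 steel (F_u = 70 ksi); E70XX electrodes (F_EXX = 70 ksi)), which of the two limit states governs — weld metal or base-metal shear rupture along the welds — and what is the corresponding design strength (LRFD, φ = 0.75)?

φR_n ≈ 251 kip (weld metal governs)

t_e = 0.707 × 0.375 = 0.2651 in; L = 30 in.
Weld metal: φR_n = 0.75 × 0.6 × 70 × 0.2651 × 30 = 250.5 kip.
Base metal (shear rupture): φR_n = 0.75 × 0.6 × 70 × 0.4375 × 30 = 413.4 kip.
Governing: weld metal.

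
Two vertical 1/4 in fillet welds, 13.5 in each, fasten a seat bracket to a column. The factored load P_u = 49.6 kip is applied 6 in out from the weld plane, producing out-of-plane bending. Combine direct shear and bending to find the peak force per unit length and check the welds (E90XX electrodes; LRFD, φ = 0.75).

f_max ≈ 5.23 kip/in; adequate

E90XX → F_EXX = 90 ksi.
L_w = 2 × 13.5 = 27 in; section modulus (unit throat) S = 2 × L²/6 = 60.75 in².
Direct shear f_v = P/L_w = 49.6/27 = 1.837 kip/in.
Moment M = P × e = 49.6 × 6 = 297.6 kip·in; bending f_b = M/S = 4.899 kip/in.
f_max = √(f_v² + f_b²) = √(1.837² + 4.899²) = 5.232 kip/in.
φr_n = 0.75 × 0.6 × 90 × (0.707 × 0.25) = 7.158 kip/in → adequate.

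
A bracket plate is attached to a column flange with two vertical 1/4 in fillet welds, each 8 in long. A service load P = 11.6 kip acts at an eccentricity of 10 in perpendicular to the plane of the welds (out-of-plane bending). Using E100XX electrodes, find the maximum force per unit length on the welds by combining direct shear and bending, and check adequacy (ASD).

E100XX → F_EXX = 100 ksi.
L_w = 2 × 8 = 16 in; section modulus (unit throat) S = 2 × L²/6 = 21.33 in².
Direct shear f_v = P/L_w = 11.6/16 = 0.725 kip/in.
Moment M = P × e = 11.6 × 10 = 116 kip·in; bending f_b = M/S = 5.438 kip/in.
f_max = √(f_v² + f_b²) = √(0.725² + 5.438²) = 5.486 kip/in.
r_n/Ω = (1/2.0) × 0.6 × 100 × (0.707 × 0.25) = 5.302 kip/in → NOT adequate.

f_max ≈ 5.49 kip/in; NOT adequate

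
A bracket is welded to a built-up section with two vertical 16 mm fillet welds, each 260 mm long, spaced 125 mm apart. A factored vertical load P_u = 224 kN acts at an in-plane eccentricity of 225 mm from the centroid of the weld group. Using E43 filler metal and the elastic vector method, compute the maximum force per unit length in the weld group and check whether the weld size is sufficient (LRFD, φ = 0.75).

E43XX → F_EXX = 430 MPa.
Total weld length L_w = 520 mm. Treat welds as unit-width lines.
Polar moment about centroid: J = 2[d³/12 + d(b/2)²] = 2[260³/12 + 260×62.5²] = 4961000 mm³.
Direct shear f_v = P/L_w = 224×10³ / 520 = 430.8 N/mm (vertical).
Torsion M = P·e = 224×10³ × 225 = 50400000 N·mm.
Critical point at (x, y) = (62.5, 130) from centroid. f_tx = M·y/J = 1321 N/mm; f_ty = M·x/J = 635 N/mm.
Resultant f_max = √[f_tx² + (f_v + f_ty)²] = √[1321² + (430.8 + 635)²] = 1697 N/mm.
Capacity per unit length: φr_n = 0.75 × 0.6 × 430 × (0.707 × 16) = 2189 N/mm.
1697 ≤ 2189 → adequate.

f_max ≈ 1700 N/mm; adequate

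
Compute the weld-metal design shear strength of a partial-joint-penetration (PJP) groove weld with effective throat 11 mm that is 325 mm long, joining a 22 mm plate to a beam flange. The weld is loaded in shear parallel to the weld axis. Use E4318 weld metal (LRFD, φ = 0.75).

E43XX → F_EXX = 430 MPa.
Effective throat (given) t_e = 11 mm.
A_we = 11 × 325 = 3575 mm².
F_nw = 0.6 F_EXX = 258 MPa.
φR_n = 0.75 × 258 × 3575 × 10⁻³ = 691.8 kN.

φR_n ≈ 692 kN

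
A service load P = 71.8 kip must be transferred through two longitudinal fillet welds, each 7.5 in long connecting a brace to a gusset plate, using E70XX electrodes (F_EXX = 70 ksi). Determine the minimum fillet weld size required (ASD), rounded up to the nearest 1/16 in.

w = 3/8 in

Total weld length L = 15 in.
Required throat t_e = P × Ω / (0.6 F_EXX × L) = 71.8 × 2.0 / (0.6 × 70 × 15) = 0.2279 in.
Required leg w = t_e / 0.707 = 0.3224 in → use 3/8 in.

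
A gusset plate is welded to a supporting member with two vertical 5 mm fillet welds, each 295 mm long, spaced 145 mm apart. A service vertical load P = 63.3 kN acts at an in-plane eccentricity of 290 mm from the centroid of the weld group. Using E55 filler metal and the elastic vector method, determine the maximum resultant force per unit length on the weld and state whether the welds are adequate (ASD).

E55XX → F_EXX = 550 MPa.
Total weld length L_w = 590 mm. Treat welds as unit-width lines.
Polar moment about centroid: J = 2[d³/12 + d(b/2)²] = 2[295³/12 + 295×72.5²] = 7380000 mm³.
Direct shear f_v = P/L_w = 63.3×10³ / 590 = 107.3 N/mm (vertical).
Torsion M = P·e = 63.3×10³ × 290 = 18357000 N·mm.
Critical point at (x, y) = (72.5, 147.5) from centroid. f_tx = M·y/J = 366.9 N/mm; f_ty = M·x/J = 180.3 N/mm.
Resultant f_max = √[f_tx² + (f_v + f_ty)²] = √[366.9² + (107.3 + 180.3)²] = 466.2 N/mm.
Capacity per unit length: r_n/Ω = (1/2.0) × 0.6 × 550 × (0.707 × 5) = 583.3 N/mm.
466.2 ≤ 583.3 → adequate.

f_max ≈ 466 N/mm; adequate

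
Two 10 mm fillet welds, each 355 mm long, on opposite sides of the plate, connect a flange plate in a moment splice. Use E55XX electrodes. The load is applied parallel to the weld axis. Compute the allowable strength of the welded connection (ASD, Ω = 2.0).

R_n/Ω ≈ 828 kN

E55XX → F_EXX = 550 MPa.
Effective throat t_e = 0.707 × 10 = 7.07 mm.
Total length L = 710 mm; A_we = 7.07 × 710 = 5020 mm².
F_nw = 0.6 F_EXX = 0.6 × 550 = 330 MPa.
R_n = 330 × 5020 × 10⁻³ = 1657 kN; R_n/Ω = 1657/2.0 = 828.3 kN.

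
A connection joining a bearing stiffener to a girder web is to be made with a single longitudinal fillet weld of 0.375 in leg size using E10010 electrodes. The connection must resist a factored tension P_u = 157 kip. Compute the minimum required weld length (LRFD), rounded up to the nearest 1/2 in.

E100XX → F_EXX = 100 ksi.
Throat t_e = 0.707 × 0.375 = 0.2651 in.
φr_n = 0.75 × 0.6 × 100 × 0.2651 = 11.93 kip/in.
L_req = P_u / φr_n = 157 / 11.93 = 13.16 in total.
Round up → use L = 13.5 in.

L = 13.5 in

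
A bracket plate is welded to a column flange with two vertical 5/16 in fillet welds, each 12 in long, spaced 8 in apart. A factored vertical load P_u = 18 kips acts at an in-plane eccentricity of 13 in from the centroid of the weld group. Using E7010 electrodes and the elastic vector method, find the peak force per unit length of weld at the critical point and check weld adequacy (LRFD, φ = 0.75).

f_max ≈ 2.99 kip/in; adequate

E70XX → F_EXX = 70 ksi.
Total weld length L_w = 24 in. Treat welds as unit-width lines.
Polar moment about centroid: J = 2[d³/12 + d(b/2)²] = 2[12³/12 + 12×4²] = 672 in³.
Direct shear f_v = P/L_w = 18 / 24 = 0.75 kip/in (vertical).
Torsion M = P·e = 18 × 13 = 234 kip·in.
Critical point at (x, y) = (4, 6) from centroid. f_tx = M·y/J = 2.089 kip/in; f_ty = M·x/J = 1.393 kip/in.
Resultant f_max = √[f_tx² + (f_v + f_ty)²] = √[2.089² + (0.75 + 1.393)²] = 2.993 kip/in.
Capacity per unit length: φr_n = 0.75 × 0.6 × 70 × (0.707 × 0.3125) = 6.96 kip/in.
2.993 ≤ 6.96 → adequate.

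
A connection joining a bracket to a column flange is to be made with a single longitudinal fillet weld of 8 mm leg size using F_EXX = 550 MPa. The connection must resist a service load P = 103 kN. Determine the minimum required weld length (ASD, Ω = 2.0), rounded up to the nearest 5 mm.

Throat t_e = 0.707 × 8 = 5.656 mm.
r_n/Ω = (0.6 × 550 × 5.656) / 2.0 = 933.2 N/mm = 0.9332 kN/mm.
L_req = P / (r_n/Ω) = 103 / 0.9332 = 110.4 mm total.
Round up → use L = 115 mm.

L = 115 mm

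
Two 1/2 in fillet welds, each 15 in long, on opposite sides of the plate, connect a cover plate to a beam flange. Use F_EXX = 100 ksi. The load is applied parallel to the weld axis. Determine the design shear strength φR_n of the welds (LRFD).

Effective throat t_e = 0.707 × 0.5 = 0.3535 in.
Total length L = 30 in; A_we = 0.3535 × 30 = 10.6 in².
F_nw = 0.6 F_EXX = 0.6 × 100 = 60 ksi.
φR_n = 0.75 × 60 × 10.6 = 477.2 kips.

φR_n ≈ 477 kips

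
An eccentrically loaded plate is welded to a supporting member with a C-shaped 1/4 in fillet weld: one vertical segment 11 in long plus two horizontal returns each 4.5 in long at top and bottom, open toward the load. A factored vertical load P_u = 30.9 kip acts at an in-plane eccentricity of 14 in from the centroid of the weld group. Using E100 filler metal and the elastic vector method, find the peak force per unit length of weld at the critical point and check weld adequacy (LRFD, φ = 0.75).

E100XX → F_EXX = 100 ksi.
Total weld length L_w = 20 in. Treat welds as unit-width lines.
Centroid: x̄ = 2×4.5×2.25 / 20 = 1.012 in from the vertical weld.
Polar moment about centroid: J = I_x + I_y = [11³/12 + 2×4.5×5.5²] + [11×1.012² + 2(4.5³/12 + 4.5×1.238²)] = 423.4 in³.
Direct shear f_v = P/L_w = 30.9 / 20 = 1.545 kip/in (vertical).
Torsion M = P·e = 30.9 × 14 = 432.6 kip·in.
Critical point at (x, y) = (3.487, 5.5) from centroid. f_tx = M·y/J = 5.619 kip/in; f_ty = M·x/J = 3.563 kip/in.
Resultant f_max = √[f_tx² + (f_v + f_ty)²] = √[5.619² + (1.545 + 3.563)²] = 7.594 kip/in.
Capacity per unit length: φr_n = 0.75 × 0.6 × 100 × (0.707 × 0.25) = 7.954 kip/in.
7.594 ≤ 7.954 → adequate.

f_max ≈ 7.59 kip/in; adequate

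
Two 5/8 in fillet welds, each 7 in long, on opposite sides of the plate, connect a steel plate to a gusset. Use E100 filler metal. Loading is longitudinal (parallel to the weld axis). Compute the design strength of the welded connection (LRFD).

φR_n ≈ 278 kip

E100XX → F_EXX = 100 ksi.
Effective throat t_e = 0.707 × 0.625 = 0.4419 in.
Total length L = 14 in; A_we = 0.4419 × 14 = 6.186 in².
F_nw = 0.6 F_EXX = 0.6 × 100 = 60 ksi.
φR_n = 0.75 × 60 × 6.186 = 278.4 kip.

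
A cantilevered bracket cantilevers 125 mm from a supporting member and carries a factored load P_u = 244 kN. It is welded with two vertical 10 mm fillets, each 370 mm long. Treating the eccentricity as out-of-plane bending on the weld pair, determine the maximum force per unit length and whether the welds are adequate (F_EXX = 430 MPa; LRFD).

f_max ≈ 745 N/mm; adequate

L_w = 2 × 370 = 740 mm; section modulus (unit throat) S = 2 × L²/6 = 45630 mm².
Direct shear f_v = P/L_w = 244×10³/740 = 329.7 N/mm.
Moment M = P × e = 244×10³ × 125 = 30500000 N·mm; bending f_b = M/S = 668.4 N/mm.
f_max = √(f_v² + f_b²) = √(329.7² + 668.4²) = 745.3 N/mm.
φr_n = 0.75 × 0.6 × 430 × (0.707 × 10) = 1368 N/mm → adequate.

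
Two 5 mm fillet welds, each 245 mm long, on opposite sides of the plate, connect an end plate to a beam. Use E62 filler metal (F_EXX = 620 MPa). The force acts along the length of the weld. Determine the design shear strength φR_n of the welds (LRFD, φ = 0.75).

Effective throat t_e = 0.707 × 5 = 3.535 mm.
Total length L = 490 mm; A_we = 3.535 × 490 = 1732 mm².
F_nw = 0.6 F_EXX = 0.6 × 620 = 372 MPa.
φR_n = 0.75 × 372 × 1732 × 10⁻³ = 483.3 kN.

φR_n ≈ 483 kN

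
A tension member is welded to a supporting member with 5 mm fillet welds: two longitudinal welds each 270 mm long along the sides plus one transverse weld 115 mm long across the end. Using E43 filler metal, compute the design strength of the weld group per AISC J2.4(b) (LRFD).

φR_n ≈ 448 kN

E43XX → F_EXX = 430 MPa.
t_e = 0.707 × 5 = 3.535 mm.
R_nwl = 0.6 × 430 × 3.535 × 540 × 10⁻³ = 492.5 kN (longitudinal, 2 welds).
R_nwt = 0.6 × 430 × 3.535 × 115 × 10⁻³ = 104.9 kN (transverse, base value).
(i) R_nwl + R_nwt = 597.4 kN; (ii) 0.85 R_nwl + 1.5 R_nwt = 575.9 kN.
R_n = max = 597.4 kN [governs: (i)]; φR_n = 448 kN.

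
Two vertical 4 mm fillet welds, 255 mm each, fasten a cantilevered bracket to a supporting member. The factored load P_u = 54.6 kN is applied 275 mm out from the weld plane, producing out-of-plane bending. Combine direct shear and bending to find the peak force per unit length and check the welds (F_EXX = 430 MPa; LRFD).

f_max ≈ 701 N/mm; NOT adequate

L_w = 2 × 255 = 510 mm; section modulus (unit throat) S = 2 × L²/6 = 21680 mm².
Direct shear f_v = P/L_w = 54.6×10³/510 = 107.1 N/mm.
Moment M = P × e = 54.6×10³ × 275 = 15015000 N·mm; bending f_b = M/S = 692.7 N/mm.
f_max = √(f_v² + f_b²) = √(107.1² + 692.7²) = 701 N/mm.
φr_n = 0.75 × 0.6 × 430 × (0.707 × 4) = 547.2 N/mm → NOT adequate.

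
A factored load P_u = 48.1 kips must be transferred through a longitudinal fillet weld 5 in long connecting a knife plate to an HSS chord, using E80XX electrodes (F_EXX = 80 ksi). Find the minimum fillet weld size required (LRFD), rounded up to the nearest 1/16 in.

w = 7/16 in

Total weld length L = 5 in.
Required throat t_e = P_u / (φ × 0.6 F_EXX × L) = 48.1 / (0.75 × 0.6 × 80 × 5) = 0.2672 in.
Required leg w = t_e / 0.707 = 0.378 in → use 7/16 in.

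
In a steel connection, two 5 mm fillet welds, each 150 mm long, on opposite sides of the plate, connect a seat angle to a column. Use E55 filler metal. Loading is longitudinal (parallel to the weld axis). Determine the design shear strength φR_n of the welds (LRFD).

φR_n ≈ 262 kN

E55XX → F_EXX = 550 MPa.
Effective throat t_e = 0.707 × 5 = 3.535 mm.
Total length L = 300 mm; A_we = 3.535 × 300 = 1060 mm².
F_nw = 0.6 F_EXX = 0.6 × 550 = 330 MPa.
φR_n = 0.75 × 330 × 1060 × 10⁻³ = 262.5 kN.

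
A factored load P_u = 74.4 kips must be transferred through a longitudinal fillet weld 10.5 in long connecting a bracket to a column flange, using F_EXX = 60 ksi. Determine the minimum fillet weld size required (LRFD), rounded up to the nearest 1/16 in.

w = 3/8 in

Total weld length L = 10.5 in.
Required throat t_e = P_u / (φ × 0.6 F_EXX × L) = 74.4 / (0.75 × 0.6 × 60 × 10.5) = 0.2624 in.
Required leg w = t_e / 0.707 = 0.3712 in → use 3/8 in.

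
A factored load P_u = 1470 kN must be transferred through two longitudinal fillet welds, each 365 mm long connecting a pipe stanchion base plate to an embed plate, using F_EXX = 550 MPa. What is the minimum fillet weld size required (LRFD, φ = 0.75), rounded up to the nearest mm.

w = 12 mm

Total weld length L = 730 mm.
Required throat t_e = P_u / (φ × 0.6 F_EXX × L) = 1470 / (0.75 × 0.6 × 550 × 730 × 10⁻³) = 8.136 mm.
Required leg w = t_e / 0.707 = 11.51 mm → use 12 mm.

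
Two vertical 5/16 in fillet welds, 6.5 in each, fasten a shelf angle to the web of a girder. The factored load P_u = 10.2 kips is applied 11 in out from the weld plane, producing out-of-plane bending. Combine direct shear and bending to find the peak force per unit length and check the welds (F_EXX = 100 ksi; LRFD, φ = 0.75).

L_w = 2 × 6.5 = 13 in; section modulus (unit throat) S = 2 × L²/6 = 14.08 in².
Direct shear f_v = P/L_w = 10.2/13 = 0.7846 kip/in.
Moment M = P × e = 10.2 × 11 = 112.2 kip·in; bending f_b = M/S = 7.967 kip/in.
f_max = √(f_v² + f_b²) = √(0.7846² + 7.967²) = 8.005 kip/in.
φr_n = 0.75 × 0.6 × 100 × (0.707 × 0.3125) = 9.942 kip/in → adequate.

f_max ≈ 8.01 kip/in; adequate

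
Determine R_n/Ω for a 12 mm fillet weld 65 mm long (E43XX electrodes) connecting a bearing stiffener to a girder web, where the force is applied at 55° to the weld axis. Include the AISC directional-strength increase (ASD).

E43XX → F_EXX = 430 MPa.
t_e = 0.707 × 12 = 8.484 mm; A_we = 8.484 × 65 = 551.5 mm².
Directional factor: 1.0 + 0.5 sin^1.5(55°) = 1.371.
F_nw = 0.6 × 430 × 1.371 = 353.6 MPa.
R_n/Ω = (353.6 × 551.5) / 2.0 × 10⁻³ = 97.51 kN.

R_n/Ω ≈ 97.5 kN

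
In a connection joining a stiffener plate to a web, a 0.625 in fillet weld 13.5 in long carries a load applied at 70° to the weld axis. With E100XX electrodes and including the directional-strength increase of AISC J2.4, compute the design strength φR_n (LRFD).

E100XX → F_EXX = 100 ksi.
t_e = 0.707 × 0.625 = 0.4419 in; A_we = 0.4419 × 13.5 = 5.965 in².
Directional factor: 1.0 + 0.5 sin^1.5(70°) = 1.455.
F_nw = 0.6 × 100 × 1.455 = 87.33 ksi.
φR_n = 0.75 × 87.33 × 5.965 = 390.7 kips.

φR_n ≈ 391 kips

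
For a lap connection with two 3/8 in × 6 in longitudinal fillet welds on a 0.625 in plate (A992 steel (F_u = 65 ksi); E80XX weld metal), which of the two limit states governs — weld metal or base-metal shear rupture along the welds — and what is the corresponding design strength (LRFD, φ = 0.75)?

E80XX → F_EXX = 80 ksi.
t_e = 0.707 × 0.375 = 0.2651 in; L = 12 in.
Weld metal: φR_n = 0.75 × 0.6 × 80 × 0.2651 × 12 = 114.5 kip.
Base metal (shear rupture): φR_n = 0.75 × 0.6 × 65 × 0.625 × 12 = 219.4 kip.
Governing: weld metal.

φR_n ≈ 115 kip (weld metal governs)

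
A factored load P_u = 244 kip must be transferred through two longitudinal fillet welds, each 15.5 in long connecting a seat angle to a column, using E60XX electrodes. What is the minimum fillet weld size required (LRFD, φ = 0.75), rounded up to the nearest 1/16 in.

w = 7/16 in

E60XX → F_EXX = 60 ksi.
Total weld length L = 31 in.
Required throat t_e = P_u / (φ × 0.6 F_EXX × L) = 244 / (0.75 × 0.6 × 60 × 31) = 0.2915 in.
Required leg w = t_e / 0.707 = 0.4123 in → use 7/16 in.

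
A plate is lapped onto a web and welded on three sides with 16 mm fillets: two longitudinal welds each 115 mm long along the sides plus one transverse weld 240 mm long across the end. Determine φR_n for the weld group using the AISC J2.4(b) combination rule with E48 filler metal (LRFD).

E48XX → F_EXX = 480 MPa.
t_e = 0.707 × 16 = 11.31 mm.
R_nwl = 0.6 × 480 × 11.31 × 230 × 10⁻³ = 749.3 kN (longitudinal, 2 welds).
R_nwt = 0.6 × 480 × 11.31 × 240 × 10⁻³ = 781.9 kN (transverse, base value).
(i) R_nwl + R_nwt = 1531 kN; (ii) 0.85 R_nwl + 1.5 R_nwt = 1810 kN.
R_n = max = 1810 kN [governs: (ii)]; φR_n = 1357 kN.

φR_n ≈ 1360 kN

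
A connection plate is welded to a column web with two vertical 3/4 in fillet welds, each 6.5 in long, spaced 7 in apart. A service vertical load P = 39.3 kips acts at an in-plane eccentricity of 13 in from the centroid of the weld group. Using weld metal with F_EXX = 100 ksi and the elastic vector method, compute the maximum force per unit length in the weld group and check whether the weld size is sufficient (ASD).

Total weld length L_w = 13 in. Treat welds as unit-width lines.
Polar moment about centroid: J = 2[d³/12 + d(b/2)²] = 2[6.5³/12 + 6.5×3.5²] = 205 in³.
Direct shear f_v = P/L_w = 39.3 / 13 = 3.023 kip/in (vertical).
Torsion M = P·e = 39.3 × 13 = 510.9 kip·in.
Critical point at (x, y) = (3.5, 3.25) from centroid. f_tx = M·y/J = 8.099 kip/in; f_ty = M·x/J = 8.722 kip/in.
Resultant f_max = √[f_tx² + (f_v + f_ty)²] = √[8.099² + (3.023 + 8.722)²] = 14.27 kip/in.
Capacity per unit length: r_n/Ω = (1/2.0) × 0.6 × 100 × (0.707 × 0.75) = 15.91 kip/in.
14.27 ≤ 15.91 → adequate.

f_max ≈ 14.3 kip/in; adequate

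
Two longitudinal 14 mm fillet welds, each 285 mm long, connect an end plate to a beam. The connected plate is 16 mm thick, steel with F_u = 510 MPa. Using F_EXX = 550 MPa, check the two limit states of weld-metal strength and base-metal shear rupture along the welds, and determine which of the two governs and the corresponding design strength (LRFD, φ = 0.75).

t_e = 0.707 × 14 = 9.898 mm; L = 570 mm.
Weld metal: φR_n = 0.75 × 0.6 × 550 × 9.898 × 570 × 10⁻³ = 1396 kN.
Base metal (shear rupture): φR_n = 0.75 × 0.6 × 510 × 16 × 570 × 10⁻³ = 2093 kN.
Governing: weld metal.

φR_n ≈ 1400 kN (weld metal governs)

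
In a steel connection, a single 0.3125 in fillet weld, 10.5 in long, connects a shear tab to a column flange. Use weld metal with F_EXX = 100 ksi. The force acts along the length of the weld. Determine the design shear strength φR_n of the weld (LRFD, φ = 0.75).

φR_n ≈ 104 kip

Effective throat t_e = 0.707 × 0.3125 = 0.2209 in.
Total length L = 10.5 in; A_we = 0.2209 × 10.5 = 2.32 in².
F_nw = 0.6 F_EXX = 0.6 × 100 = 60 ksi.
φR_n = 0.75 × 60 × 2.32 = 104.4 kip.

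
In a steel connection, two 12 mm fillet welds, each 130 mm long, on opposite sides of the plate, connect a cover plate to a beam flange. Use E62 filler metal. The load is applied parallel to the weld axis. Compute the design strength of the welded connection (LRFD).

φR_n ≈ 615 kN

E62XX → F_EXX = 620 MPa.
Effective throat t_e = 0.707 × 12 = 8.484 mm.
Total length L = 260 mm; A_we = 8.484 × 260 = 2206 mm².
F_nw = 0.6 F_EXX = 0.6 × 620 = 372 MPa.
φR_n = 0.75 × 372 × 2206 × 10⁻³ = 615.4 kN.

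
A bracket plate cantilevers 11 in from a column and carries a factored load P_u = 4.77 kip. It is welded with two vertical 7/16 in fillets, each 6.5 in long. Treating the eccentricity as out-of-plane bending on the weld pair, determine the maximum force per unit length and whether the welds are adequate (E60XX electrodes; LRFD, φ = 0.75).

E60XX → F_EXX = 60 ksi.
L_w = 2 × 6.5 = 13 in; section modulus (unit throat) S = 2 × L²/6 = 14.08 in².
Direct shear f_v = P/L_w = 4.77/13 = 0.3669 kip/in.
Moment M = P × e = 4.77 × 11 = 52.47 kip·in; bending f_b = M/S = 3.726 kip/in.
f_max = √(f_v² + f_b²) = √(0.3669² + 3.726²) = 3.744 kip/in.
φr_n = 0.75 × 0.6 × 60 × (0.707 × 0.4375) = 8.351 kip/in → adequate.

f_max ≈ 3.74 kip/in; adequate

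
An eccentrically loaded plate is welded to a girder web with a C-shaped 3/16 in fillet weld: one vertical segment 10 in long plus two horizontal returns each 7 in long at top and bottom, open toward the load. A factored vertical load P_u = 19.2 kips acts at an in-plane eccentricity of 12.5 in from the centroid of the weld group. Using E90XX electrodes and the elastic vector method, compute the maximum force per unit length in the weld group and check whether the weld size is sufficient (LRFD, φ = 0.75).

f_max ≈ 3.62 kip/in; adequate

E90XX → F_EXX = 90 ksi.
Total weld length L_w = 24 in. Treat welds as unit-width lines.
Centroid: x̄ = 2×7×3.5 / 24 = 2.042 in from the vertical weld.
Polar moment about centroid: J = I_x + I_y = [10³/12 + 2×7×5²] + [10×2.042² + 2(7³/12 + 7×1.458²)] = 562 in³.
Direct shear f_v = P/L_w = 19.2 / 24 = 0.8 kip/in (vertical).
Torsion M = P·e = 19.2 × 12.5 = 240 kip·in.
Critical point at (x, y) = (4.958, 5) from centroid. f_tx = M·y/J = 2.135 kip/in; f_ty = M·x/J = 2.118 kip/in.
Resultant f_max = √[f_tx² + (f_v + f_ty)²] = √[2.135² + (0.8 + 2.118)²] = 3.616 kip/in.
Capacity per unit length: φr_n = 0.75 × 0.6 × 90 × (0.707 × 0.1875) = 5.369 kip/in.
3.616 ≤ 5.369 → adequate.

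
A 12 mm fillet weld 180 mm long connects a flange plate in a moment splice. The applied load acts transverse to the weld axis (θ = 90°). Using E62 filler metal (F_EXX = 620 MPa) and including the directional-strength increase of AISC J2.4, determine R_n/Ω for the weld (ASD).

R_n/Ω ≈ 426 kN

t_e = 0.707 × 12 = 8.484 mm; A_we = 8.484 × 180 = 1527 mm².
Directional factor: 1.0 + 0.5 sin^1.5(90°) = 1.5.
F_nw = 0.6 × 620 × 1.5 = 558 MPa.
R_n/Ω = (558 × 1527) / 2.0 × 10⁻³ = 426.1 kN.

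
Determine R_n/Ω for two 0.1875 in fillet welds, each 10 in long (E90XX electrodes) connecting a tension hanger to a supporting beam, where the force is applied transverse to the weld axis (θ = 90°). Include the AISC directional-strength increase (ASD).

R_n/Ω ≈ 107 kips

E90XX → F_EXX = 90 ksi.
t_e = 0.707 × 0.1875 = 0.1326 in; A_we = 0.1326 × 20 = 2.651 in².
Directional factor: 1.0 + 0.5 sin^1.5(90°) = 1.5.
F_nw = 0.6 × 90 × 1.5 = 81 ksi.
R_n/Ω = (81 × 2.651) / 2.0 = 107.4 kips.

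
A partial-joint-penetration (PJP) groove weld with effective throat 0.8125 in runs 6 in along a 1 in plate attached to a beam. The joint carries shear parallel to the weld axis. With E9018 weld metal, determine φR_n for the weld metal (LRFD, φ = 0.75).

E90XX → F_EXX = 90 ksi.
Effective throat (given) t_e = 0.8125 in.
A_we = 0.8125 × 6 = 4.875 in².
F_nw = 0.6 F_EXX = 54 ksi.
φR_n = 0.75 × 54 × 4.875 = 197.4 kip.

φR_n ≈ 197 kip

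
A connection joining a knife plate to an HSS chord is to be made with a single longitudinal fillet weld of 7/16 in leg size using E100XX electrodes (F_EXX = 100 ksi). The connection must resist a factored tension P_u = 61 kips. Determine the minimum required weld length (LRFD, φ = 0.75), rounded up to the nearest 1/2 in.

Throat t_e = 0.707 × 0.4375 = 0.3093 in.
φr_n = 0.75 × 0.6 × 100 × 0.3093 = 13.92 kips/in.
L_req = P_u / φr_n = 61 / 13.92 = 4.382 in total.
Round up → use L = 4.5 in.

L = 4.5 in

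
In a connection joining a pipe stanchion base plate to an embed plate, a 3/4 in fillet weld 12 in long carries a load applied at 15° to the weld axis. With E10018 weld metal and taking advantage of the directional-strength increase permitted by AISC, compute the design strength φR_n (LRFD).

φR_n ≈ 305 kips

E100XX → F_EXX = 100 ksi.
t_e = 0.707 × 0.75 = 0.5302 in; A_we = 0.5302 × 12 = 6.363 in².
Directional factor: 1.0 + 0.5 sin^1.5(15°) = 1.066.
F_nw = 0.6 × 100 × 1.066 = 63.95 ksi.
φR_n = 0.75 × 63.95 × 6.363 = 305.2 kips.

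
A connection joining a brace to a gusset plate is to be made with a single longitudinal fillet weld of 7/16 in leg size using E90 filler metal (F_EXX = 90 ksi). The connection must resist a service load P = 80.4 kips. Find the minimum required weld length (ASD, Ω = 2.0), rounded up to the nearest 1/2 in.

Throat t_e = 0.707 × 0.4375 = 0.3093 in.
r_n/Ω = (0.6 × 90 × 0.3093) / 2.0 = 8.351 kip/in.
L_req = P / (r_n/Ω) = 80.4 / 8.351 = 9.627 in total.
Round up → use L = 10 in.

L = 10 in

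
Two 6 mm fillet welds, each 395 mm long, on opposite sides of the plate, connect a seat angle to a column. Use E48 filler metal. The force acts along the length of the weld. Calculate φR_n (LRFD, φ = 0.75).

φR_n ≈ 724 kN

E48XX → F_EXX = 480 MPa.
Effective throat t_e = 0.707 × 6 = 4.242 mm.
Total length L = 790 mm; A_we = 4.242 × 790 = 3351 mm².
F_nw = 0.6 F_EXX = 0.6 × 480 = 288 MPa.
φR_n = 0.75 × 288 × 3351 × 10⁻³ = 723.9 kN.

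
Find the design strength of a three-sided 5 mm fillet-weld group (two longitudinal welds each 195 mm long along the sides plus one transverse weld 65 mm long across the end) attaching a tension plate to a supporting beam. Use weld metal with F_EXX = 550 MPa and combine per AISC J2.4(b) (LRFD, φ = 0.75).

t_e = 0.707 × 5 = 3.535 mm.
R_nwl = 0.6 × 550 × 3.535 × 390 × 10⁻³ = 455 kN (longitudinal, 2 welds).
R_nwt = 0.6 × 550 × 3.535 × 65 × 10⁻³ = 75.83 kN (transverse, base value).
(i) R_nwl + R_nwt = 530.8 kN; (ii) 0.85 R_nwl + 1.5 R_nwt = 500.4 kN.
R_n = max = 530.8 kN [governs: (i)]; φR_n = 398.1 kN.

φR_n ≈ 398 kN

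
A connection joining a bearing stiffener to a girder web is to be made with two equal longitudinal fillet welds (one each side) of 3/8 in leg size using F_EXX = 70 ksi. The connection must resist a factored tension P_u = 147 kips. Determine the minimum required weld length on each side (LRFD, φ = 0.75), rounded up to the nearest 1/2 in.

Throat t_e = 0.707 × 0.375 = 0.2651 in.
φr_n = 0.75 × 0.6 × 70 × 0.2651 = 8.351 kips/in.
L_req = P_u / φr_n = 147 / 8.351 = 17.6 in total.
Per side: 17.6 / 2 = 8.801 in.
Round up → use L = 9 in on each side.

L = 9 in on each side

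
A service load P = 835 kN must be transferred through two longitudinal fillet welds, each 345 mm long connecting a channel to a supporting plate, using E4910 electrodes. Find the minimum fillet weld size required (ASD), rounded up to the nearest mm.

w = 12 mm

E49XX → F_EXX = 490 MPa.
Total weld length L = 690 mm.
Required throat t_e = P × Ω / (0.6 F_EXX × L) = 835 × 2.0 / (0.6 × 490 × 690 × 10⁻³) = 8.232 mm.
Required leg w = t_e / 0.707 = 11.64 mm → use 12 mm.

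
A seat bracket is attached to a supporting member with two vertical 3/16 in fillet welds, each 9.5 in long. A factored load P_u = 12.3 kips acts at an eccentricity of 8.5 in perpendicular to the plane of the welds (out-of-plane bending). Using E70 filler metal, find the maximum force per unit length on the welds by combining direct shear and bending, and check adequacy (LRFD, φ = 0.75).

f_max ≈ 3.54 kip/in; adequate

E70XX → F_EXX = 70 ksi.
L_w = 2 × 9.5 = 19 in; section modulus (unit throat) S = 2 × L²/6 = 30.08 in².
Direct shear f_v = P/L_w = 12.3/19 = 0.6474 kip/in.
Moment M = P × e = 12.3 × 8.5 = 104.55 kip·in; bending f_b = M/S = 3.475 kip/in.
f_max = √(f_v² + f_b²) = √(0.6474² + 3.475²) = 3.535 kip/in.
φr_n = 0.75 × 0.6 × 70 × (0.707 × 0.1875) = 4.176 kip/in → adequate.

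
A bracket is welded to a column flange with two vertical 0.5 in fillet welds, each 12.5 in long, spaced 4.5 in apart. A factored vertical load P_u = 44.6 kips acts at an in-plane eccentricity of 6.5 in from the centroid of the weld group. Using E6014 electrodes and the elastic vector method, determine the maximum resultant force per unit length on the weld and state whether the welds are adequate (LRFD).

f_max ≈ 5.15 kip/in; adequate

E60XX → F_EXX = 60 ksi.
Total weld length L_w = 25 in. Treat welds as unit-width lines.
Polar moment about centroid: J = 2[d³/12 + d(b/2)²] = 2[12.5³/12 + 12.5×2.25²] = 452.1 in³.
Direct shear f_v = P/L_w = 44.6 / 25 = 1.784 kip/in (vertical).
Torsion M = P·e = 44.6 × 6.5 = 289.9 kip·in.
Critical point at (x, y) = (2.25, 6.25) from centroid. f_tx = M·y/J = 4.008 kip/in; f_ty = M·x/J = 1.443 kip/in.
Resultant f_max = √[f_tx² + (f_v + f_ty)²] = √[4.008² + (1.784 + 1.443)²] = 5.145 kip/in.
Capacity per unit length: φr_n = 0.75 × 0.6 × 60 × (0.707 × 0.5) = 9.544 kip/in.
5.145 ≤ 9.544 → adequate.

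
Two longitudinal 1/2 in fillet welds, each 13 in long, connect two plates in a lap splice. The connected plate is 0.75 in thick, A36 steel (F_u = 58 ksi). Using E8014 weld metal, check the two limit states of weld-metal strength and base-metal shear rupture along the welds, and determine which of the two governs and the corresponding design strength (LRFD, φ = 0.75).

φR_n ≈ 331 kip (weld metal governs)

E80XX → F_EXX = 80 ksi.
t_e = 0.707 × 0.5 = 0.3535 in; L = 26 in.
Weld metal: φR_n = 0.75 × 0.6 × 80 × 0.3535 × 26 = 330.9 kip.
Base metal (shear rupture): φR_n = 0.75 × 0.6 × 58 × 0.75 × 26 = 508.9 kip.
Governing: weld metal.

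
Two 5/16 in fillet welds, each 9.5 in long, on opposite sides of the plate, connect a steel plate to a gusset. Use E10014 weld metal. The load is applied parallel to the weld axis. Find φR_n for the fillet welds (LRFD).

φR_n ≈ 189 kip

E100XX → F_EXX = 100 ksi.
Effective throat t_e = 0.707 × 0.3125 = 0.2209 in.
Total length L = 19 in; A_we = 0.2209 × 19 = 4.198 in².
F_nw = 0.6 F_EXX = 0.6 × 100 = 60 ksi.
φR_n = 0.75 × 60 × 4.198 = 188.9 kip.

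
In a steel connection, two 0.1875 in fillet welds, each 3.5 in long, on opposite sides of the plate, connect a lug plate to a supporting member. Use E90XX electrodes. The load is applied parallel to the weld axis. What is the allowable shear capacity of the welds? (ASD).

E90XX → F_EXX = 90 ksi.
Effective throat t_e = 0.707 × 0.1875 = 0.1326 in.
Total length L = 7 in; A_we = 0.1326 × 7 = 0.9279 in².
F_nw = 0.6 F_EXX = 0.6 × 90 = 54 ksi.
R_n = 54 × 0.9279 = 50.11 kip; R_n/Ω = 50.11/2.0 = 25.05 kip.

R_n/Ω ≈ 25.1 kip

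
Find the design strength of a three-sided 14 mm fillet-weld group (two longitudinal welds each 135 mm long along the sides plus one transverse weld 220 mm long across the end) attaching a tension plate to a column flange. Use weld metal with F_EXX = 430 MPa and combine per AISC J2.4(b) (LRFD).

φR_n ≈ 1070 kN

t_e = 0.707 × 14 = 9.898 mm.
R_nwl = 0.6 × 430 × 9.898 × 270 × 10⁻³ = 689.5 kN (longitudinal, 2 welds).
R_nwt = 0.6 × 430 × 9.898 × 220 × 10⁻³ = 561.8 kN (transverse, base value).
(i) R_nwl + R_nwt = 1251 kN; (ii) 0.85 R_nwl + 1.5 R_nwt = 1429 kN.
R_n = max = 1429 kN [governs: (ii)]; φR_n = 1072 kN.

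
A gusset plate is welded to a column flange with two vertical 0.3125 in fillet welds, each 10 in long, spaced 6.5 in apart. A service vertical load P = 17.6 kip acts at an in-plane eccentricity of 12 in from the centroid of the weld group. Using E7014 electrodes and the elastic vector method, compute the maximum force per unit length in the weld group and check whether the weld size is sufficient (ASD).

E70XX → F_EXX = 70 ksi.
Total weld length L_w = 20 in. Treat welds as unit-width lines.
Polar moment about centroid: J = 2[d³/12 + d(b/2)²] = 2[10³/12 + 10×3.25²] = 377.9 in³.
Direct shear f_v = P/L_w = 17.6 / 20 = 0.88 kip/in (vertical).
Torsion M = P·e = 17.6 × 12 = 211.2 kip·in.
Critical point at (x, y) = (3.25, 5) from centroid. f_tx = M·y/J = 2.794 kip/in; f_ty = M·x/J = 1.816 kip/in.
Resultant f_max = √[f_tx² + (f_v + f_ty)²] = √[2.794² + (0.88 + 1.816)²] = 3.883 kip/in.
Capacity per unit length: r_n/Ω = (1/2.0) × 0.6 × 70 × (0.707 × 0.3125) = 4.64 kip/in.
3.883 ≤ 4.64 → adequate.

f_max ≈ 3.88 kip/in; adequate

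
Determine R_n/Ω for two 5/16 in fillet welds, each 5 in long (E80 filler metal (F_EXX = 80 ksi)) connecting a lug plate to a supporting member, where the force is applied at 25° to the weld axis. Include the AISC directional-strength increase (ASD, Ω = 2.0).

R_n/Ω ≈ 60.3 kips

t_e = 0.707 × 0.3125 = 0.2209 in; A_we = 0.2209 × 10 = 2.209 in².
Directional factor: 1.0 + 0.5 sin^1.5(25°) = 1.137.
F_nw = 0.6 × 80 × 1.137 = 54.59 ksi.
R_n/Ω = (54.59 × 2.209) / 2.0 = 60.31 kips.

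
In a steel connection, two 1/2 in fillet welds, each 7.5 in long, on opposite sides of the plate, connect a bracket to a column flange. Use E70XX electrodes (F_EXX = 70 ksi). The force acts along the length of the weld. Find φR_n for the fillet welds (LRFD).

Effective throat t_e = 0.707 × 0.5 = 0.3535 in.
Total length L = 15 in; A_we = 0.3535 × 15 = 5.302 in².
F_nw = 0.6 F_EXX = 0.6 × 70 = 42 ksi.
φR_n = 0.75 × 42 × 5.302 = 167 kips.

φR_n ≈ 167 kips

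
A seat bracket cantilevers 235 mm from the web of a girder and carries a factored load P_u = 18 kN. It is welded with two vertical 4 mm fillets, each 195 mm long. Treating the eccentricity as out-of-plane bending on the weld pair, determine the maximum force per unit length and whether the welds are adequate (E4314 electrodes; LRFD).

E43XX → F_EXX = 430 MPa.
L_w = 2 × 195 = 390 mm; section modulus (unit throat) S = 2 × L²/6 = 12680 mm².
Direct shear f_v = P/L_w = 18×10³/390 = 46.15 N/mm.
Moment M = P × e = 18×10³ × 235 = 4230000 N·mm; bending f_b = M/S = 333.7 N/mm.
f_max = √(f_v² + f_b²) = √(46.15² + 333.7²) = 336.9 N/mm.
φr_n = 0.75 × 0.6 × 430 × (0.707 × 4) = 547.2 N/mm → adequate.

f_max ≈ 337 N/mm; adequate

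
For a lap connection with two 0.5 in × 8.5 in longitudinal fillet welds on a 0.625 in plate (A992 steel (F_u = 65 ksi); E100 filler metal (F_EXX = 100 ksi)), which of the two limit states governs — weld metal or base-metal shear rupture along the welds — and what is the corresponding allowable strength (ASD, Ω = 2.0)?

R_n/Ω ≈ 180 kip (weld metal governs)

t_e = 0.707 × 0.5 = 0.3535 in; L = 17 in.
Weld metal: R_n/Ω = (1/2.0) × 0.6 × 100 × 0.3535 × 17 = 180.3 kip.
Base metal (shear rupture): R_n/Ω = (1/2.0) × 0.6 × 65 × 0.625 × 17 = 207.2 kip.
Governing: weld metal.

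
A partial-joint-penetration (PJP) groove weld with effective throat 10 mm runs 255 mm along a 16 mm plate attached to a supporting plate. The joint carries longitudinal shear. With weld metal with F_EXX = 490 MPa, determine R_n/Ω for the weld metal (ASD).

Effective throat (given) t_e = 10 mm.
A_we = 10 × 255 = 2550 mm².
F_nw = 0.6 F_EXX = 294 MPa.
R_n/Ω = (294 × 2550) / 2.0 × 10⁻³ = 374.9 kN.

R_n/Ω ≈ 375 kN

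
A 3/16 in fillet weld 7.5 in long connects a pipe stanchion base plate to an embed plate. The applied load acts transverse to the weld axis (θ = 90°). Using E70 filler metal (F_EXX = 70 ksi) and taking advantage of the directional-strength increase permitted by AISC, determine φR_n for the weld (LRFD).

t_e = 0.707 × 0.1875 = 0.1326 in; A_we = 0.1326 × 7.5 = 0.9942 in².
Directional factor: 1.0 + 0.5 sin^1.5(90°) = 1.5.
F_nw = 0.6 × 70 × 1.5 = 63 ksi.
φR_n = 0.75 × 63 × 0.9942 = 46.98 kip.

φR_n ≈ 47 kip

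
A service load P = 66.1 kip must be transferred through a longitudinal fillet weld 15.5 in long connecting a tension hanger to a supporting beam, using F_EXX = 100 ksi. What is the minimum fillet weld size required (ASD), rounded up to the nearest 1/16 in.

Total weld length L = 15.5 in.
Required throat t_e = P × Ω / (0.6 F_EXX × L) = 66.1 × 2.0 / (0.6 × 100 × 15.5) = 0.1422 in.
Required leg w = t_e / 0.707 = 0.2011 in → use 1/4 in.

w = 1/4 in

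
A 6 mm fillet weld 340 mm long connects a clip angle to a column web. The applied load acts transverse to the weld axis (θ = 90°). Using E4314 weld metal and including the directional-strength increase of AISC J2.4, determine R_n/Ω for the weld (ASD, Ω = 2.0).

E43XX → F_EXX = 430 MPa.
t_e = 0.707 × 6 = 4.242 mm; A_we = 4.242 × 340 = 1442 mm².
Directional factor: 1.0 + 0.5 sin^1.5(90°) = 1.5.
F_nw = 0.6 × 430 × 1.5 = 387 MPa.
R_n/Ω = (387 × 1442) / 2.0 × 10⁻³ = 279.1 kN.

R_n/Ω ≈ 279 kN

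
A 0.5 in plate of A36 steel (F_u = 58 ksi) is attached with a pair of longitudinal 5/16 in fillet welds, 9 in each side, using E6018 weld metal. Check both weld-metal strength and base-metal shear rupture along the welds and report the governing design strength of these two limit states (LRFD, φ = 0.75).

E60XX → F_EXX = 60 ksi.
t_e = 0.707 × 0.3125 = 0.2209 in; L = 18 in.
Weld metal: φR_n = 0.75 × 0.6 × 60 × 0.2209 × 18 = 107.4 kips.
Base metal (shear rupture): φR_n = 0.75 × 0.6 × 58 × 0.5 × 18 = 234.9 kips.
Governing: weld metal.

φR_n ≈ 107 kips (weld metal governs)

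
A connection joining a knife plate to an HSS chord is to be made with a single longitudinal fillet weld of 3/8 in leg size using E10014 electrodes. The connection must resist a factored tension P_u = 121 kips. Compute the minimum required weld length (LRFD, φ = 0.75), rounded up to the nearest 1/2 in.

L = 10.5 in

E100XX → F_EXX = 100 ksi.
Throat t_e = 0.707 × 0.375 = 0.2651 in.
φr_n = 0.75 × 0.6 × 100 × 0.2651 = 11.93 kips/in.
L_req = P_u / φr_n = 121 / 11.93 = 10.14 in total.
Round up → use L = 10.5 in.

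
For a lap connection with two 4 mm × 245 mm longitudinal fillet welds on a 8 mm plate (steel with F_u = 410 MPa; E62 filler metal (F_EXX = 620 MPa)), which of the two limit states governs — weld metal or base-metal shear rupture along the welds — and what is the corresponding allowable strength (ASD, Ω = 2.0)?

R_n/Ω ≈ 258 kN (weld metal governs)

t_e = 0.707 × 4 = 2.828 mm; L = 490 mm.
Weld metal: R_n/Ω = (1/2.0) × 0.6 × 620 × 2.828 × 490 × 10⁻³ = 257.7 kN.
Base metal (shear rupture): R_n/Ω = (1/2.0) × 0.6 × 410 × 8 × 490 × 10⁻³ = 482.2 kN.
Governing: weld metal.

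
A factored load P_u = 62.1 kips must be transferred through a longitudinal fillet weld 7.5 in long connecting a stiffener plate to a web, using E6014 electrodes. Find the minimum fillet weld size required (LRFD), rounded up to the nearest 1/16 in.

w = 7/16 in

E60XX → F_EXX = 60 ksi.
Total weld length L = 7.5 in.
Required throat t_e = P_u / (φ × 0.6 F_EXX × L) = 62.1 / (0.75 × 0.6 × 60 × 7.5) = 0.3067 in.
Required leg w = t_e / 0.707 = 0.4338 in → use 7/16 in.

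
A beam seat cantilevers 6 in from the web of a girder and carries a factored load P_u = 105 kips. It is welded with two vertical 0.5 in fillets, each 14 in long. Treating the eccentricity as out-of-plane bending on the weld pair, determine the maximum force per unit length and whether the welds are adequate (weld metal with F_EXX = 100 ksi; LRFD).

L_w = 2 × 14 = 28 in; section modulus (unit throat) S = 2 × L²/6 = 65.33 in².
Direct shear f_v = P/L_w = 105/28 = 3.75 kip/in.
Moment M = P × e = 105 × 6 = 630 kip·in; bending f_b = M/S = 9.643 kip/in.
f_max = √(f_v² + f_b²) = √(3.75² + 9.643²) = 10.35 kip/in.
φr_n = 0.75 × 0.6 × 100 × (0.707 × 0.5) = 15.91 kip/in → adequate.

f_max ≈ 10.3 kip/in; adequate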